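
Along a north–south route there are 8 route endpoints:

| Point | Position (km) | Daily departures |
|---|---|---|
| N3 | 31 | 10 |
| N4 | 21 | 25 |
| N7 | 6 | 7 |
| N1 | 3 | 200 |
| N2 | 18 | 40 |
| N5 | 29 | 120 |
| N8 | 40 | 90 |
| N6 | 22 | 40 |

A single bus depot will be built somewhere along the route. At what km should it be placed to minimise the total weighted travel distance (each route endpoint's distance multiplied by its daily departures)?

For a sum of weighted absolute distances on a line, the optimum is the weighted median (not the mean). Total weight W = 532; half-weight = 266.
Sort by position and accumulate weight:
  km 3 (N1, w=200) → cum 200
  km 6 (N7, w=7) → cum 207
  km 18 (N2, w=40) → cum 247
  km 21 (N4, w=25) → cum 272  ≥ 266 → median here
  km 22 (N6, w=40) → cum 312
  km 29 (N5, w=120) → cum 432
  km 31 (N3, w=10) → cum 442
  km 40 (N8, w=90) → cum 532
Optimal location: km 21.

x = 21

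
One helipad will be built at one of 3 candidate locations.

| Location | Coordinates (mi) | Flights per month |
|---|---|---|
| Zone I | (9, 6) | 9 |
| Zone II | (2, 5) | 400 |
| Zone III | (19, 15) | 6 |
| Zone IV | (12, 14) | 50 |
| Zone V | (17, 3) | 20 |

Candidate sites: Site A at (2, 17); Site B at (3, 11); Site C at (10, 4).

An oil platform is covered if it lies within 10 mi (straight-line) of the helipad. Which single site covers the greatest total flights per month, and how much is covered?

Site B, covering 459

Coverage radius r = 10 mi; a point is covered iff (Δx)²+(Δy)² ≤ 10² = 100.
  Site A (2, 17): covers {none} → 0
  Site B (3, 11): covers {Zone I, Zone II, Zone IV} → 459
  Site C (10, 4): covers {Zone I, Zone II, Zone V} → 429
Maximum coverage at Site B: 459 flights per month.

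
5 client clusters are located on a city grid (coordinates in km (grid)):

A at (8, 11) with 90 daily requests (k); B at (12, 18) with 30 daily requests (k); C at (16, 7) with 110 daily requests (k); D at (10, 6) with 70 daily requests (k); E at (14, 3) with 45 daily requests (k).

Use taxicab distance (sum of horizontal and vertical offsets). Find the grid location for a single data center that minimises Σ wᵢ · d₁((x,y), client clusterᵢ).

Manhattan distance separates: Σwᵢ(|x−xᵢ|+|y−yᵢ|) = Σwᵢ|x−xᵢ| + Σwᵢ|y−yᵢ|, so x and y are optimised independently as 1-D weighted medians.
Total weight W = 345; half = 172.5.
x-coordinate, sorted with cumulative weight:
  x=8 (A, w=90) cum 90
  x=10 (D, w=70) cum 160
  x=12 (B, w=30) cum 190  ← median
  x=14 (E, w=45) cum 235
  x=16 (C, w=110) cum 345
⇒ x* = 12
y-coordinate, sorted with cumulative weight:
  y=3 (E, w=45) cum 45
  y=6 (D, w=70) cum 115
  y=7 (C, w=110) cum 225  ← median
  y=11 (A, w=90) cum 315
  y=18 (B, w=30) cum 345
⇒ y* = 7

(12, 7)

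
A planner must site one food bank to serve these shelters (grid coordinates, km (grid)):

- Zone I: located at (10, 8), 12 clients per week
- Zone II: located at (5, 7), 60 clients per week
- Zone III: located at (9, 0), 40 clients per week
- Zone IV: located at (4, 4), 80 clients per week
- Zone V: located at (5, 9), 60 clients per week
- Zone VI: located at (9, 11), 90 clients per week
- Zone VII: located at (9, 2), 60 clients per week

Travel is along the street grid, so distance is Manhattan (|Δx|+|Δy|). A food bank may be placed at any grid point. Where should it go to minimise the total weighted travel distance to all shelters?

Manhattan distance separates: Σwᵢ(|x−xᵢ|+|y−yᵢ|) = Σwᵢ|x−xᵢ| + Σwᵢ|y−yᵢ|, so x and y are optimised independently as 1-D weighted medians.
Total weight W = 402; half = 201.
x-coordinate, sorted with cumulative weight:
  x=4 (Zone IV, w=80) cum 80
  x=5 (Zone II, w=60) cum 140
  x=5 (Zone V, w=60) cum 200
  x=9 (Zone III, w=40) cum 240  ← median
  x=9 (Zone VI, w=90) cum 330
  x=9 (Zone VII, w=60) cum 390
  x=10 (Zone I, w=12) cum 402
⇒ x* = 9
y-coordinate, sorted with cumulative weight:
  y=0 (Zone III, w=40) cum 40
  y=2 (Zone VII, w=60) cum 100
  y=4 (Zone IV, w=80) cum 180
  y=7 (Zone II, w=60) cum 240  ← median
  y=8 (Zone I, w=12) cum 252
  y=9 (Zone V, w=60) cum 312
  y=11 (Zone VI, w=90) cum 402
⇒ y* = 7

(9, 7)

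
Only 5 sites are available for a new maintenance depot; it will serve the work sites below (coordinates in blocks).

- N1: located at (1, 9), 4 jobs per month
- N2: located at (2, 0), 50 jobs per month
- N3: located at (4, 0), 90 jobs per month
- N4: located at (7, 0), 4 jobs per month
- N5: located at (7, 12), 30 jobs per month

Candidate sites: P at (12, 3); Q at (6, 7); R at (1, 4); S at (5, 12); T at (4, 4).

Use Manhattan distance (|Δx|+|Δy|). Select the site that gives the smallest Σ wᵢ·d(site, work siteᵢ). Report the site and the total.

T, total 1050 blocks

Total weighted distance at each candidate:
  P (12, 3): total = 2160
  Q (6, 7): total = 1600
  R (1, 4): total = 1360
  S (5, 12): total = 2064
  T (4, 4): total = 1050
Minimum is at T with total 1050 blocks.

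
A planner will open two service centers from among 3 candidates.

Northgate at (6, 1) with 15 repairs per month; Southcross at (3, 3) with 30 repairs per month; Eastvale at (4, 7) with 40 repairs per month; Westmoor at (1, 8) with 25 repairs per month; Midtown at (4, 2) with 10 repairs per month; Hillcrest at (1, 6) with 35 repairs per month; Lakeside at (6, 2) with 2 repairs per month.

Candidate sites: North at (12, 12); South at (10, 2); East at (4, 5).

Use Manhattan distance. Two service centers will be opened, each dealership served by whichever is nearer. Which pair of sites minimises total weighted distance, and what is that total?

{South, East}, total 573

Evaluate every pair (each demand assigned to the nearer of the two):
  {South, East}: total = 573
  {North, East}: total = 590
  {North, South}: total = 1653
Best pair: {South, East} with total 573.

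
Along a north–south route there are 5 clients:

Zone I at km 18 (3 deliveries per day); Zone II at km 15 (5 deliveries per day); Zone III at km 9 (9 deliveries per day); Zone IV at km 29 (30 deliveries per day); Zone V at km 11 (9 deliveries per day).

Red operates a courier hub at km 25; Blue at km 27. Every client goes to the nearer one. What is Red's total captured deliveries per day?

The indifferent point is the midpoint (25+27)/2 = 26; clients left of it (closer to Red at 25) go to Red, those right go to Blue.
  Zone III at 9 (w=9) → Red
  Zone V at 11 (w=9) → Red
  Zone II at 15 (w=5) → Red
  Zone I at 18 (w=3) → Red
  Zone IV at 29 (w=30) → Blue
Red captures 26; Blue captures 30.

26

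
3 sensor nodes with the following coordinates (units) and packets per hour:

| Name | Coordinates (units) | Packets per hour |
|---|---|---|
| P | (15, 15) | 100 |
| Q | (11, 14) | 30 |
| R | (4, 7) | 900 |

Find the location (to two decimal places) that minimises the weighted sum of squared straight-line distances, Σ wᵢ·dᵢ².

The minimiser of Σwᵢ‖p−pᵢ‖² is the weighted centroid p* = (Σwᵢpᵢ)/(Σwᵢ).
Σwᵢ = 1030.
Σwᵢxᵢ = 100·15 + 30·11 + 900·4 = 5430.
Σwᵢyᵢ = 100·15 + 30·14 + 900·7 = 8220.
x* = 5430/1030 = 5.27, y* = 8220/1030 = 7.98.

(5.27, 7.98)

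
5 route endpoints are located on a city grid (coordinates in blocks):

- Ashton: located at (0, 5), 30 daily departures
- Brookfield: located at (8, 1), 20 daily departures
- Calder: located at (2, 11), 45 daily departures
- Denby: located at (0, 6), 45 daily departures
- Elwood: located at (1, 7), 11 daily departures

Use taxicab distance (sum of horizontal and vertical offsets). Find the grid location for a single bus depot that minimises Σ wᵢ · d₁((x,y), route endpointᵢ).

(1, 6)

Manhattan distance separates: Σwᵢ(|x−xᵢ|+|y−yᵢ|) = Σwᵢ|x−xᵢ| + Σwᵢ|y−yᵢ|, so x and y are optimised independently as 1-D weighted medians.
Total weight W = 151; half = 75.5.
x-coordinate, sorted with cumulative weight:
  x=0 (Ashton, w=30) cum 30
  x=0 (Denby, w=45) cum 75
  x=1 (Elwood, w=11) cum 86  ← median
  x=2 (Calder, w=45) cum 131
  x=8 (Brookfield, w=20) cum 151
⇒ x* = 1
y-coordinate, sorted with cumulative weight:
  y=1 (Brookfield, w=20) cum 20
  y=5 (Ashton, w=30) cum 50
  y=6 (Denby, w=45) cum 95  ← median
  y=7 (Elwood, w=11) cum 106
  y=11 (Calder, w=45) cum 151
⇒ y* = 6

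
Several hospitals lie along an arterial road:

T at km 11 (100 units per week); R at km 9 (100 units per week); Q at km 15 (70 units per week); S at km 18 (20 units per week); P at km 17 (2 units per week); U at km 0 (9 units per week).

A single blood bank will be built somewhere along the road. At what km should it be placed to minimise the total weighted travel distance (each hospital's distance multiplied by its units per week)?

x = 11

For a sum of weighted absolute distances on a line, the optimum is the weighted median (not the mean). Total weight W = 301; half-weight = 150.5.
Sort by position and accumulate weight:
  km 0 (U, w=9) → cum 9
  km 9 (R, w=100) → cum 109
  km 11 (T, w=100) → cum 209  ≥ 150.5 → median here
  km 15 (Q, w=70) → cum 279
  km 17 (P, w=2) → cum 281
  km 18 (S, w=20) → cum 301
Optimal location: km 11.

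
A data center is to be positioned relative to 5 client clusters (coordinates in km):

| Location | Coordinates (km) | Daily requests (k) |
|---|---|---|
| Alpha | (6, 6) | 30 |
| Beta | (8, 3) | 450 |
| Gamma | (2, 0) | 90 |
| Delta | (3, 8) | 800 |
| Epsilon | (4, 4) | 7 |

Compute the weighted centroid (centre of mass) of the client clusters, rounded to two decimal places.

The minimiser of Σwᵢ‖p−pᵢ‖² is the weighted centroid p* = (Σwᵢpᵢ)/(Σwᵢ).
Σwᵢ = 1377.
Σwᵢxᵢ = 30·6 + 450·8 + 90·2 + 800·3 + 7·4 = 6388.
Σwᵢyᵢ = 30·6 + 450·3 + 90·0 + 800·8 + 7·4 = 7958.
x* = 6388/1377 = 4.64, y* = 7958/1377 = 5.78.

(4.64, 5.78)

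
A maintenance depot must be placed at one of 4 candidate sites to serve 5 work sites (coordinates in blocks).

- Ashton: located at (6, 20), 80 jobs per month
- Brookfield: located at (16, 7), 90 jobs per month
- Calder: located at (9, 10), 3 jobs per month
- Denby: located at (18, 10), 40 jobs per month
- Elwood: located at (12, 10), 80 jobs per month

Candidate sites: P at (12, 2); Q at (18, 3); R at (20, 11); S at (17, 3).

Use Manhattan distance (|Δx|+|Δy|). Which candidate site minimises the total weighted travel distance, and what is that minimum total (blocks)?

R, total 3436 blocks

Total weighted distance at each candidate:
  P (12, 2): total = 3963
  Q (18, 3): total = 4228
  R (20, 11): total = 3436
  S (17, 3): total = 4015
Minimum is at R with total 3436 blocks.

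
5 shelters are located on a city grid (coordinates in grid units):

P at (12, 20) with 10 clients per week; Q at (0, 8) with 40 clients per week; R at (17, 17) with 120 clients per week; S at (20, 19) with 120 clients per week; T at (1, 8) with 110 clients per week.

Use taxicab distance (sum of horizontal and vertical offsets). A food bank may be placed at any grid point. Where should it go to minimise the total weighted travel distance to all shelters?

(17, 17)

Manhattan distance separates: Σwᵢ(|x−xᵢ|+|y−yᵢ|) = Σwᵢ|x−xᵢ| + Σwᵢ|y−yᵢ|, so x and y are optimised independently as 1-D weighted medians.
Total weight W = 400; half = 200.
x-coordinate, sorted with cumulative weight:
  x=0 (Q, w=40) cum 40
  x=1 (T, w=110) cum 150
  x=12 (P, w=10) cum 160
  x=17 (R, w=120) cum 280  ← median
  x=20 (S, w=120) cum 400
⇒ x* = 17
y-coordinate, sorted with cumulative weight:
  y=8 (Q, w=40) cum 40
  y=8 (T, w=110) cum 150
  y=17 (R, w=120) cum 270  ← median
  y=19 (S, w=120) cum 390
  y=20 (P, w=10) cum 400
⇒ y* = 17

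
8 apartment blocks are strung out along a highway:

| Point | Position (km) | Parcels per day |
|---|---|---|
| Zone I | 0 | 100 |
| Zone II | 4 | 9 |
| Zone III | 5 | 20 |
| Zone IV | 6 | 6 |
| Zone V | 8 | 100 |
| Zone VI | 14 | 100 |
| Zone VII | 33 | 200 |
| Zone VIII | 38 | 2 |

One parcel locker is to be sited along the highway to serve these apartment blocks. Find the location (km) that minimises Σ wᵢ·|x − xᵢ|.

x = 14

For a sum of weighted absolute distances on a line, the optimum is the weighted median (not the mean). Total weight W = 537; half-weight = 268.5.
Sort by position and accumulate weight:
  km 0 (Zone I, w=100) → cum 100
  km 4 (Zone II, w=9) → cum 109
  km 5 (Zone III, w=20) → cum 129
  km 6 (Zone IV, w=6) → cum 135
  km 8 (Zone V, w=100) → cum 235
  km 14 (Zone VI, w=100) → cum 335  ≥ 268.5 → median here
  km 33 (Zone VII, w=200) → cum 535
  km 38 (Zone VIII, w=2) → cum 537
Optimal location: km 14.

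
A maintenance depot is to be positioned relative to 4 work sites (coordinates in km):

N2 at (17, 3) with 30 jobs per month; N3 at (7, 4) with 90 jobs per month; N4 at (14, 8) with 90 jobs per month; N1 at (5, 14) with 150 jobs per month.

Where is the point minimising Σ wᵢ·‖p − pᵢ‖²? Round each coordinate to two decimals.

The minimiser of Σwᵢ‖p−pᵢ‖² is the weighted centroid p* = (Σwᵢpᵢ)/(Σwᵢ).
Σwᵢ = 360.
Σwᵢxᵢ = 30·17 + 90·7 + 90·14 + 150·5 = 3150.
Σwᵢyᵢ = 30·3 + 90·4 + 90·8 + 150·14 = 3270.
x* = 3150/360 = 8.75, y* = 3270/360 = 9.08.

(8.75, 9.08)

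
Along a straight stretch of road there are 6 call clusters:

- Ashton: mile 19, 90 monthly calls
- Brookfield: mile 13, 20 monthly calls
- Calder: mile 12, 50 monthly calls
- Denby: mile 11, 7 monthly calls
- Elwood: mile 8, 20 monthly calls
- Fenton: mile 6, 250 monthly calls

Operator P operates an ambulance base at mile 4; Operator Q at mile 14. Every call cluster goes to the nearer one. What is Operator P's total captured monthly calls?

270

The indifferent point is the midpoint (4+14)/2 = 9; call clusters left of it (closer to Operator P at 4) go to Operator P, those right go to Operator Q.
  Fenton at 6 (w=250) → Operator P
  Elwood at 8 (w=20) → Operator P
  Denby at 11 (w=7) → Operator Q
  Calder at 12 (w=50) → Operator Q
  Brookfield at 13 (w=20) → Operator Q
  Ashton at 19 (w=90) → Operator Q
Operator P captures 270; Operator Q captures 167.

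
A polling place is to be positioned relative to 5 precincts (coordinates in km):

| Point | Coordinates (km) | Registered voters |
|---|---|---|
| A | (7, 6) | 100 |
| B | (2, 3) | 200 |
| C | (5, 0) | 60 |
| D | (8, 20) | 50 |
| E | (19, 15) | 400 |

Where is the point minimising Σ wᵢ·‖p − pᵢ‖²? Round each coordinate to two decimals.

(11.60, 10.12)

The minimiser of Σwᵢ‖p−pᵢ‖² is the weighted centroid p* = (Σwᵢpᵢ)/(Σwᵢ).
Σwᵢ = 810.
Σwᵢxᵢ = 100·7 + 200·2 + 60·5 + 50·8 + 400·19 = 9400.
Σwᵢyᵢ = 100·6 + 200·3 + 60·0 + 50·20 + 400·15 = 8200.
x* = 9400/810 = 11.60, y* = 8200/810 = 10.12.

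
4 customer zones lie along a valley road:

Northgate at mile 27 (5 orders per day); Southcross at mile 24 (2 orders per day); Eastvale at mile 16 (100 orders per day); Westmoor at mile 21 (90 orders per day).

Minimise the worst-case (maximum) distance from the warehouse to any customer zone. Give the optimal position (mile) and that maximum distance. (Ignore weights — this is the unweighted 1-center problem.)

location 21.5, max distance 5.5

The 1-center on a line is the midpoint of the two extreme points: leftmost at 16, rightmost at 27.
Optimal location = (16 + 27)/2 = 21.5; maximum distance = (27 − 16)/2 = 5.5.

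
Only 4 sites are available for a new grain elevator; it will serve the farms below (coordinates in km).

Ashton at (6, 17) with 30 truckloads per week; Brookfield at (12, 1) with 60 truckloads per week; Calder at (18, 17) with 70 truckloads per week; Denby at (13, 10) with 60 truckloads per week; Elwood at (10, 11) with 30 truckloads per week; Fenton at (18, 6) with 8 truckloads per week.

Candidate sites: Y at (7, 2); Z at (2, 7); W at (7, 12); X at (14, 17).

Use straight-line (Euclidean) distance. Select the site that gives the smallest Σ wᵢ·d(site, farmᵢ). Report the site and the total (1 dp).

X, total 2221.7 km

Total weighted distance at each candidate:
  Y (7, 2): total = 3037.3
  Z (2, 7): total = 3424.3
  W (7, 12): total = 2298.3
  X (14, 17): total = 2221.7
Minimum is at X with total 2221.7 km.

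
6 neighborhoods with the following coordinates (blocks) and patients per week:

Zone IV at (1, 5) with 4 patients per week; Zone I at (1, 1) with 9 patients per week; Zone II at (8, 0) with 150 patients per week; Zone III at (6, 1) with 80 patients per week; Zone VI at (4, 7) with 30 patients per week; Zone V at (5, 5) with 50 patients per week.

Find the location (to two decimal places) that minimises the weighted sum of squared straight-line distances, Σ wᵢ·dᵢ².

The minimiser of Σwᵢ‖p−pᵢ‖² is the weighted centroid p* = (Σwᵢpᵢ)/(Σwᵢ).
Σwᵢ = 323.
Σwᵢxᵢ = 4·1 + 9·1 + 150·8 + 80·6 + 30·4 + 50·5 = 2063.
Σwᵢyᵢ = 4·5 + 9·1 + 150·0 + 80·1 + 30·7 + 50·5 = 569.
x* = 2063/323 = 6.39, y* = 569/323 = 1.76.

(6.39, 1.76)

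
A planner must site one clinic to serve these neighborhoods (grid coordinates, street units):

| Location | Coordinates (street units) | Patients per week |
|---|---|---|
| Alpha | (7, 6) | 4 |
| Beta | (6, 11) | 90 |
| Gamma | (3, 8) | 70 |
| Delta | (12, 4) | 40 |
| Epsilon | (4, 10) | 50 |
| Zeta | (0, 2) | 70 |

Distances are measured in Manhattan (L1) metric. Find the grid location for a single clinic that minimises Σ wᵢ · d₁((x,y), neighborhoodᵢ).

(4, 8)

Manhattan distance separates: Σwᵢ(|x−xᵢ|+|y−yᵢ|) = Σwᵢ|x−xᵢ| + Σwᵢ|y−yᵢ|, so x and y are optimised independently as 1-D weighted medians.
Total weight W = 324; half = 162.
x-coordinate, sorted with cumulative weight:
  x=0 (Zeta, w=70) cum 70
  x=3 (Gamma, w=70) cum 140
  x=4 (Epsilon, w=50) cum 190  ← median
  x=6 (Beta, w=90) cum 280
  x=7 (Alpha, w=4) cum 284
  x=12 (Delta, w=40) cum 324
⇒ x* = 4
y-coordinate, sorted with cumulative weight:
  y=2 (Zeta, w=70) cum 70
  y=4 (Delta, w=40) cum 110
  y=6 (Alpha, w=4) cum 114
  y=8 (Gamma, w=70) cum 184  ← median
  y=10 (Epsilon, w=50) cum 234
  y=11 (Beta, w=90) cum 324
⇒ y* = 8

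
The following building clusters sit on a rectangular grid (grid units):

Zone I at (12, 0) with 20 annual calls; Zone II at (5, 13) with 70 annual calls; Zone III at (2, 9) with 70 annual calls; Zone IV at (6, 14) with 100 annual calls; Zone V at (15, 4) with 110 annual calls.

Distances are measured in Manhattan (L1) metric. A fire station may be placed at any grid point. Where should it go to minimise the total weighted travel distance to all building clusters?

(6, 9)

Manhattan distance separates: Σwᵢ(|x−xᵢ|+|y−yᵢ|) = Σwᵢ|x−xᵢ| + Σwᵢ|y−yᵢ|, so x and y are optimised independently as 1-D weighted medians.
Total weight W = 370; half = 185.
x-coordinate, sorted with cumulative weight:
  x=2 (Zone III, w=70) cum 70
  x=5 (Zone II, w=70) cum 140
  x=6 (Zone IV, w=100) cum 240  ← median
  x=12 (Zone I, w=20) cum 260
  x=15 (Zone V, w=110) cum 370
⇒ x* = 6
y-coordinate, sorted with cumulative weight:
  y=0 (Zone I, w=20) cum 20
  y=4 (Zone V, w=110) cum 130
  y=9 (Zone III, w=70) cum 200  ← median
  y=13 (Zone II, w=70) cum 270
  y=14 (Zone IV, w=100) cum 370
⇒ y* = 9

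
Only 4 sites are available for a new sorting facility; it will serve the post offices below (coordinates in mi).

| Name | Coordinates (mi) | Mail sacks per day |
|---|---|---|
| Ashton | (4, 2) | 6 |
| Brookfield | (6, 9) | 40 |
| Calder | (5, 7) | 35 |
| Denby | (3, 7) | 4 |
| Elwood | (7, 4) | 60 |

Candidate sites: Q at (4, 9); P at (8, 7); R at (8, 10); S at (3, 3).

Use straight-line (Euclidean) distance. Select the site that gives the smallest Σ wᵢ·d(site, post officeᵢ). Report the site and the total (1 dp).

P, total 466.3 mi

Total weighted distance at each candidate:
  Q (4, 9): total = 559.1
  P (8, 7): total = 466.3
  R (8, 10): total = 679.9
  S (3, 3): total = 696.7
Minimum is at P with total 466.3 mi.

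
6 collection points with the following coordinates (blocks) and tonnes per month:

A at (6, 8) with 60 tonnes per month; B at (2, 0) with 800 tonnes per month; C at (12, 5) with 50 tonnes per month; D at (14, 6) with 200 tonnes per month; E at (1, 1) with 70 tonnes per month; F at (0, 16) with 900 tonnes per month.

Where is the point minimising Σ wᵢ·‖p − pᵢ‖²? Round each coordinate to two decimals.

(2.61, 7.88)

The minimiser of Σwᵢ‖p−pᵢ‖² is the weighted centroid p* = (Σwᵢpᵢ)/(Σwᵢ).
Σwᵢ = 2080.
Σwᵢxᵢ = 60·6 + 800·2 + 50·12 + 200·14 + 70·1 + 900·0 = 5430.
Σwᵢyᵢ = 60·8 + 800·0 + 50·5 + 200·6 + 70·1 + 900·16 = 16400.
x* = 5430/2080 = 2.61, y* = 16400/2080 = 7.88.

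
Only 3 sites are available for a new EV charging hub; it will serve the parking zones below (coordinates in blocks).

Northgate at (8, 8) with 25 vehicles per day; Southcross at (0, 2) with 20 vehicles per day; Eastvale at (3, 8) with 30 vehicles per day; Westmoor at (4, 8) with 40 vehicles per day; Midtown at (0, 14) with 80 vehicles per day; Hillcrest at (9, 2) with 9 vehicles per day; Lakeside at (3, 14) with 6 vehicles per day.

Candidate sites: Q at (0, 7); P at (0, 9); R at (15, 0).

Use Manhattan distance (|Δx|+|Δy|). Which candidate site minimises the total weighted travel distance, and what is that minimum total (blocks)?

P, total 1277 blocks

Total weighted distance at each candidate:
  Q (0, 7): total = 1391
  P (0, 9): total = 1277
  R (15, 0): total = 4623
Minimum is at P with total 1277 blocks.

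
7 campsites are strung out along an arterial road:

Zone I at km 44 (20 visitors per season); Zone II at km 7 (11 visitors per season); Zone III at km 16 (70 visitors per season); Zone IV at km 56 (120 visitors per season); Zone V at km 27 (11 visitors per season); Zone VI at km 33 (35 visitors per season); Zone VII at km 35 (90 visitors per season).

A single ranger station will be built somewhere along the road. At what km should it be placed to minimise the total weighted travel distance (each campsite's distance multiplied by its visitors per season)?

x = 35

For a sum of weighted absolute distances on a line, the optimum is the weighted median (not the mean). Total weight W = 357; half-weight = 178.5.
Sort by position and accumulate weight:
  km 7 (Zone II, w=11) → cum 11
  km 16 (Zone III, w=70) → cum 81
  km 27 (Zone V, w=11) → cum 92
  km 33 (Zone VI, w=35) → cum 127
  km 35 (Zone VII, w=90) → cum 217  ≥ 178.5 → median here
  km 44 (Zone I, w=20) → cum 237
  km 56 (Zone IV, w=120) → cum 357
Optimal location: km 35.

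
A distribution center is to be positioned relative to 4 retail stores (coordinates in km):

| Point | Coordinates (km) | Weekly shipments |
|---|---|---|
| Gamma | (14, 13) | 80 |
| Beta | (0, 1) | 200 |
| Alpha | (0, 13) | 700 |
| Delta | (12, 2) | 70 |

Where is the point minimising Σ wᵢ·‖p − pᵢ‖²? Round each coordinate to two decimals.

The minimiser of Σwᵢ‖p−pᵢ‖² is the weighted centroid p* = (Σwᵢpᵢ)/(Σwᵢ).
Σwᵢ = 1050.
Σwᵢxᵢ = 80·14 + 200·0 + 700·0 + 70·12 = 1960.
Σwᵢyᵢ = 80·13 + 200·1 + 700·13 + 70·2 = 10480.
x* = 1960/1050 = 1.87, y* = 10480/1050 = 9.98.

(1.87, 9.98)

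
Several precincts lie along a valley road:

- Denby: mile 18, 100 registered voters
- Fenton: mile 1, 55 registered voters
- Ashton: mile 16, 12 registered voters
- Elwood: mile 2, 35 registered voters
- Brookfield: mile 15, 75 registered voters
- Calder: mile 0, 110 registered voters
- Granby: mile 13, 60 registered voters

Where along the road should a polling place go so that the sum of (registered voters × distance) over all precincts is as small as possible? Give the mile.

x = 13

For a sum of weighted absolute distances on a line, the optimum is the weighted median (not the mean). Total weight W = 447; half-weight = 223.5.
Sort by position and accumulate weight:
  mile 0 (Calder, w=110) → cum 110
  mile 1 (Fenton, w=55) → cum 165
  mile 2 (Elwood, w=35) → cum 200
  mile 13 (Granby, w=60) → cum 260  ≥ 223.5 → median here
  mile 15 (Brookfield, w=75) → cum 335
  mile 16 (Ashton, w=12) → cum 347
  mile 18 (Denby, w=100) → cum 447
Optimal location: mile 13.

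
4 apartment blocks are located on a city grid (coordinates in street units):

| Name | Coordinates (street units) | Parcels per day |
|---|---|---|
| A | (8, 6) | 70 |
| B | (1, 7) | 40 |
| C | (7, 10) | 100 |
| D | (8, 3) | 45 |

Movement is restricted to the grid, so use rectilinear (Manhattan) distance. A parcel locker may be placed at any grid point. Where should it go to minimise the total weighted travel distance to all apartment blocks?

(7, 7)

Manhattan distance separates: Σwᵢ(|x−xᵢ|+|y−yᵢ|) = Σwᵢ|x−xᵢ| + Σwᵢ|y−yᵢ|, so x and y are optimised independently as 1-D weighted medians.
Total weight W = 255; half = 127.5.
x-coordinate, sorted with cumulative weight:
  x=1 (B, w=40) cum 40
  x=7 (C, w=100) cum 140  ← median
  x=8 (A, w=70) cum 210
  x=8 (D, w=45) cum 255
⇒ x* = 7
y-coordinate, sorted with cumulative weight:
  y=3 (D, w=45) cum 45
  y=6 (A, w=70) cum 115
  y=7 (B, w=40) cum 155  ← median
  y=10 (C, w=100) cum 255
⇒ y* = 7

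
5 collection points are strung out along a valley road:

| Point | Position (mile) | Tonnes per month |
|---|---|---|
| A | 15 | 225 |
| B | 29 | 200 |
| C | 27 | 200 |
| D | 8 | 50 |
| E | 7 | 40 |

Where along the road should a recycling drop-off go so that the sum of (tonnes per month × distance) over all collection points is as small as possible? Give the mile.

x = 27

For a sum of weighted absolute distances on a line, the optimum is the weighted median (not the mean). Total weight W = 715; half-weight = 357.5.
Sort by position and accumulate weight:
  mile 7 (E, w=40) → cum 40
  mile 8 (D, w=50) → cum 90
  mile 15 (A, w=225) → cum 315
  mile 27 (C, w=200) → cum 515  ≥ 357.5 → median here
  mile 29 (B, w=200) → cum 715
Optimal location: mile 27.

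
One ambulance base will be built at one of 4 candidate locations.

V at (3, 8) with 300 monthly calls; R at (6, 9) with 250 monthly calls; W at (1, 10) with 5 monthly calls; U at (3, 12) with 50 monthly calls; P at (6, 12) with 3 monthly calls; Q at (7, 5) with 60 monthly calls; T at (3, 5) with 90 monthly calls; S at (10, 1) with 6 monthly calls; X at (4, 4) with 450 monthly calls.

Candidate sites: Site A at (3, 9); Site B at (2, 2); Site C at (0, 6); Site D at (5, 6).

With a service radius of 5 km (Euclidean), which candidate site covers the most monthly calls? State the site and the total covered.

Site D, covering 1150

Coverage radius r = 5 km; a point is covered iff (Δx)²+(Δy)² ≤ 5² = 25.
  Site A (3, 9): covers {V, R, W, U, P, T} → 698
  Site B (2, 2): covers {T, X} → 540
  Site C (0, 6): covers {V, W, T, X} → 845
  Site D (5, 6): covers {V, R, Q, T, X} → 1150
Maximum coverage at Site D: 1150 monthly calls.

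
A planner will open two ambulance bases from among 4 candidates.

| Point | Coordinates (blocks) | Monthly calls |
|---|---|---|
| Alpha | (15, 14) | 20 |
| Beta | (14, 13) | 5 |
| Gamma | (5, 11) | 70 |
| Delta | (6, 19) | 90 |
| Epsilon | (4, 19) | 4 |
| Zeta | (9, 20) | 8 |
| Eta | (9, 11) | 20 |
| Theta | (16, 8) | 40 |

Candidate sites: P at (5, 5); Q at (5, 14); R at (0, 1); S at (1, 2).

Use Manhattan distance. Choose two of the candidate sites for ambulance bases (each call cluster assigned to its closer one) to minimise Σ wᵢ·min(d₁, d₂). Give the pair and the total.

Evaluate every pair (each demand assigned to the nearer of the two):
  {P, Q}: total = 1804
  {Q, R}: total = 1924
  {Q, S}: total = 1924
  {P, R}: total = 3207
  {P, S}: total = 3207
  {R, S}: total = 4998
Best pair: {P, Q} with total 1804.

{P, Q}, total 1804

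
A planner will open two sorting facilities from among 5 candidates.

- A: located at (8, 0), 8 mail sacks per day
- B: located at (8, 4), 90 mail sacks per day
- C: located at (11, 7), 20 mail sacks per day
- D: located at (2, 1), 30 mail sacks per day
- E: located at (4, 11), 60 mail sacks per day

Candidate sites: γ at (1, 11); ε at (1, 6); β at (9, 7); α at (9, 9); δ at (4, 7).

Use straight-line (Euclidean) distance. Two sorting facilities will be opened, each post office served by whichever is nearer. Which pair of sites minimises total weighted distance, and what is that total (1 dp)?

Evaluate every pair (each demand assigned to the nearer of the two):
  {β, δ}: total = 810.9
  {γ, β}: total = 837.8
  {ε, β}: total = 884.0
  {β, α}: total = 980.9
  {α, δ}: total = 1000.8
  {γ, δ}: total = 1024.2
  {ε, δ}: total = 1047.5
  {ε, α}: total = 1064.0
  {γ, α}: total = 1069.4
  {γ, ε}: total = 1262.9
Best pair: {β, δ} with total 810.9.

{β, δ}, total 810.9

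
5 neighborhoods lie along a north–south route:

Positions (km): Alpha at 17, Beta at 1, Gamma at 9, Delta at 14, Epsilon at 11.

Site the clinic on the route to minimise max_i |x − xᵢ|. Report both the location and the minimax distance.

The 1-center on a line is the midpoint of the two extreme points: leftmost at 1, rightmost at 17.
Optimal location = (1 + 17)/2 = 9; maximum distance = (17 − 1)/2 = 8.

location 9, max distance 8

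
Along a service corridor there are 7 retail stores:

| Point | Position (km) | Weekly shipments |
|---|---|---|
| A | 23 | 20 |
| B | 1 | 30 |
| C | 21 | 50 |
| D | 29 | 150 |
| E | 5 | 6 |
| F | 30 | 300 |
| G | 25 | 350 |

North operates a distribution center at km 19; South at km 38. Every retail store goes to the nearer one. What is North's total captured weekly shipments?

The indifferent point is the midpoint (19+38)/2 = 28.5; retail stores left of it (closer to North at 19) go to North, those right go to South.
  B at 1 (w=30) → North
  E at 5 (w=6) → North
  C at 21 (w=50) → North
  A at 23 (w=20) → North
  G at 25 (w=350) → North
  D at 29 (w=150) → South
  F at 30 (w=300) → South
North captures 456; South captures 450.

456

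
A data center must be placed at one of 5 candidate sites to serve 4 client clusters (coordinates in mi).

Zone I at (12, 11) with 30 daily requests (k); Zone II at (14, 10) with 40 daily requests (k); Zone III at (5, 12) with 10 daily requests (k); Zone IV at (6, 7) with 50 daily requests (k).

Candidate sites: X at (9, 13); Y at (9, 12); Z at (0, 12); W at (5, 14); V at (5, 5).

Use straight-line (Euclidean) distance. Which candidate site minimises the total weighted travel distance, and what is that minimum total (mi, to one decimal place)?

Y, total 641.8 mi

Total weighted distance at each candidate:
  X (9, 13): total = 718.0
  Y (9, 12): total = 641.8
  Z (0, 12): total = 1367.4
  W (5, 14): total = 996.0
  V (5, 5): total = 870.2
Minimum is at Y with total 641.8 mi.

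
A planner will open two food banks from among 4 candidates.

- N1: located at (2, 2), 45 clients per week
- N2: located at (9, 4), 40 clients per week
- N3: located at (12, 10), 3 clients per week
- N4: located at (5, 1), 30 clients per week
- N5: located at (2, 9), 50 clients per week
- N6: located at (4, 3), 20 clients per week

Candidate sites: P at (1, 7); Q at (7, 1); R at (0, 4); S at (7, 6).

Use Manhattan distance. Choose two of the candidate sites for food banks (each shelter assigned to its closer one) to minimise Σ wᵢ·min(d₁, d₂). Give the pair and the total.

Evaluate every pair (each demand assigned to the nearer of the two):
  {P, Q}: total = 822
  {Q, R}: total = 932
  {P, S}: total = 937
  {Q, S}: total = 1017
  {R, S}: total = 1027
  {P, R}: total = 1072
Best pair: {P, Q} with total 822.

{P, Q}, total 822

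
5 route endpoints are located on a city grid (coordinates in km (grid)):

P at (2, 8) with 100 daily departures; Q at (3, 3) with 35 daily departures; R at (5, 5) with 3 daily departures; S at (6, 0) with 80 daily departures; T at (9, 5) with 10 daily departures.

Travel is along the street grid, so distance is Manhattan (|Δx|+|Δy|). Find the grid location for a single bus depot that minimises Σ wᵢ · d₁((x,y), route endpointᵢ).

(3, 3)

Manhattan distance separates: Σwᵢ(|x−xᵢ|+|y−yᵢ|) = Σwᵢ|x−xᵢ| + Σwᵢ|y−yᵢ|, so x and y are optimised independently as 1-D weighted medians.
Total weight W = 228; half = 114.
x-coordinate, sorted with cumulative weight:
  x=2 (P, w=100) cum 100
  x=3 (Q, w=35) cum 135  ← median
  x=5 (R, w=3) cum 138
  x=6 (S, w=80) cum 218
  x=9 (T, w=10) cum 228
⇒ x* = 3
y-coordinate, sorted with cumulative weight:
  y=0 (S, w=80) cum 80
  y=3 (Q, w=35) cum 115  ← median
  y=5 (R, w=3) cum 118
  y=5 (T, w=10) cum 128
  y=8 (P, w=100) cum 228
⇒ y* = 3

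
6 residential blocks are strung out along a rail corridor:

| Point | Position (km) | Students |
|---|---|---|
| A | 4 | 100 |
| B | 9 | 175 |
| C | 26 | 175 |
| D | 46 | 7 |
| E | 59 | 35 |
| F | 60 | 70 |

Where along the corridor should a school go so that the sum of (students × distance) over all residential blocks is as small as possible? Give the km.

x = 26

For a sum of weighted absolute distances on a line, the optimum is the weighted median (not the mean). Total weight W = 562; half-weight = 281.
Sort by position and accumulate weight:
  km 4 (A, w=100) → cum 100
  km 9 (B, w=175) → cum 275
  km 26 (C, w=175) → cum 450  ≥ 281 → median here
  km 46 (D, w=7) → cum 457
  km 59 (E, w=35) → cum 492
  km 60 (F, w=70) → cum 562
Optimal location: km 26.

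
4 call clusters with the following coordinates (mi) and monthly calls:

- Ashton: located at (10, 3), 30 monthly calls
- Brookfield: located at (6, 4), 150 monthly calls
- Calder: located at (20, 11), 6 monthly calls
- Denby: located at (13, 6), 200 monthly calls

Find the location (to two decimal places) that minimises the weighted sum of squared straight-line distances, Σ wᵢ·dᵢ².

The minimiser of Σwᵢ‖p−pᵢ‖² is the weighted centroid p* = (Σwᵢpᵢ)/(Σwᵢ).
Σwᵢ = 386.
Σwᵢxᵢ = 30·10 + 150·6 + 6·20 + 200·13 = 3920.
Σwᵢyᵢ = 30·3 + 150·4 + 6·11 + 200·6 = 1956.
x* = 3920/386 = 10.16, y* = 1956/386 = 5.07.

(10.16, 5.07)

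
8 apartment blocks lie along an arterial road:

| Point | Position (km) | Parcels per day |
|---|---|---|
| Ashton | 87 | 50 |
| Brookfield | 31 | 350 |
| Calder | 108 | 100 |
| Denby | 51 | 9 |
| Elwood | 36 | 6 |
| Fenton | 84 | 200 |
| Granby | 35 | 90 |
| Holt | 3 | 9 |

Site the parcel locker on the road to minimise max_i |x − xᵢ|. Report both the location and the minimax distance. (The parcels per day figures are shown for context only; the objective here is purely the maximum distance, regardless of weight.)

The 1-center on a line is the midpoint of the two extreme points: leftmost at 3, rightmost at 108.
Optimal location = (3 + 108)/2 = 55.5; maximum distance = (108 − 3)/2 = 52.5.

location 55.5, max distance 52.5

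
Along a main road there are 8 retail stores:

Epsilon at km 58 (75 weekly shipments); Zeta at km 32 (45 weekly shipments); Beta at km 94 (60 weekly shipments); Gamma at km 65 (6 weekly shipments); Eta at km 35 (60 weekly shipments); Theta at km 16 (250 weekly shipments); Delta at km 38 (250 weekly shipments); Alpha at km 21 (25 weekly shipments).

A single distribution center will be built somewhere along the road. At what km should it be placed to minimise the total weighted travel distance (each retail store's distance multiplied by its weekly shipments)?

For a sum of weighted absolute distances on a line, the optimum is the weighted median (not the mean). Total weight W = 771; half-weight = 385.5.
Sort by position and accumulate weight:
  km 16 (Theta, w=250) → cum 250
  km 21 (Alpha, w=25) → cum 275
  km 32 (Zeta, w=45) → cum 320
  km 35 (Eta, w=60) → cum 380
  km 38 (Delta, w=250) → cum 630  ≥ 385.5 → median here
  km 58 (Epsilon, w=75) → cum 705
  km 65 (Gamma, w=6) → cum 711
  km 94 (Beta, w=60) → cum 771
Optimal location: km 38.

x = 38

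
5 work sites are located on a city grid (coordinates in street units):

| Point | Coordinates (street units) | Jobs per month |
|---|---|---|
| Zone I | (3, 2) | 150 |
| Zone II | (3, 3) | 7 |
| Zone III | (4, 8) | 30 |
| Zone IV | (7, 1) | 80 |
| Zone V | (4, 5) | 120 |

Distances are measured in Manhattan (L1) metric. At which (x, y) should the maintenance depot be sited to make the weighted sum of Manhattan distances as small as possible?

(4, 2)

Manhattan distance separates: Σwᵢ(|x−xᵢ|+|y−yᵢ|) = Σwᵢ|x−xᵢ| + Σwᵢ|y−yᵢ|, so x and y are optimised independently as 1-D weighted medians.
Total weight W = 387; half = 193.5.
x-coordinate, sorted with cumulative weight:
  x=3 (Zone I, w=150) cum 150
  x=3 (Zone II, w=7) cum 157
  x=4 (Zone III, w=30) cum 187
  x=4 (Zone V, w=120) cum 307  ← median
  x=7 (Zone IV, w=80) cum 387
⇒ x* = 4
y-coordinate, sorted with cumulative weight:
  y=1 (Zone IV, w=80) cum 80
  y=2 (Zone I, w=150) cum 230  ← median
  y=3 (Zone II, w=7) cum 237
  y=5 (Zone V, w=120) cum 357
  y=8 (Zone III, w=30) cum 387
⇒ y* = 2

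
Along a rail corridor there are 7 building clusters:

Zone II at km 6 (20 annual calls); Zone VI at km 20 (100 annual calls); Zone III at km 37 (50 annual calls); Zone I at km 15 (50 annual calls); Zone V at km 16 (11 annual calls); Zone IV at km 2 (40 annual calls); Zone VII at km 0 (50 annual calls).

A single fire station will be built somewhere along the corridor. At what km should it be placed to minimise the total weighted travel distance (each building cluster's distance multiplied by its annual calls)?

For a sum of weighted absolute distances on a line, the optimum is the weighted median (not the mean). Total weight W = 321; half-weight = 160.5.
Sort by position and accumulate weight:
  km 0 (Zone VII, w=50) → cum 50
  km 2 (Zone IV, w=40) → cum 90
  km 6 (Zone II, w=20) → cum 110
  km 15 (Zone I, w=50) → cum 160
  km 16 (Zone V, w=11) → cum 171  ≥ 160.5 → median here
  km 20 (Zone VI, w=100) → cum 271
  km 37 (Zone III, w=50) → cum 321
Optimal location: km 16.

x = 16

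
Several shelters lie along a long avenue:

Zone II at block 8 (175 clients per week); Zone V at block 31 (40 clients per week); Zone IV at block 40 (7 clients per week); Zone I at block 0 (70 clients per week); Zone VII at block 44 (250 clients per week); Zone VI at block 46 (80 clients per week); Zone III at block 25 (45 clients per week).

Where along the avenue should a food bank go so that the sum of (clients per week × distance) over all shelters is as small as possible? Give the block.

x = 40

For a sum of weighted absolute distances on a line, the optimum is the weighted median (not the mean). Total weight W = 667; half-weight = 333.5.
Sort by position and accumulate weight:
  block 0 (Zone I, w=70) → cum 70
  block 8 (Zone II, w=175) → cum 245
  block 25 (Zone III, w=45) → cum 290
  block 31 (Zone V, w=40) → cum 330
  block 40 (Zone IV, w=7) → cum 337  ≥ 333.5 → median here
  block 44 (Zone VII, w=250) → cum 587
  block 46 (Zone VI, w=80) → cum 667
Optimal location: block 40.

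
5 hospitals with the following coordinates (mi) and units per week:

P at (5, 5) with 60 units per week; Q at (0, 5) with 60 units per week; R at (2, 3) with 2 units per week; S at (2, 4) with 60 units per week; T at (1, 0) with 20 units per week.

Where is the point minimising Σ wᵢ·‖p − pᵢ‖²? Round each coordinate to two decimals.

The minimiser of Σwᵢ‖p−pᵢ‖² is the weighted centroid p* = (Σwᵢpᵢ)/(Σwᵢ).
Σwᵢ = 202.
Σwᵢxᵢ = 60·5 + 60·0 + 2·2 + 60·2 + 20·1 = 444.
Σwᵢyᵢ = 60·5 + 60·5 + 2·3 + 60·4 + 20·0 = 846.
x* = 444/202 = 2.20, y* = 846/202 = 4.19.

(2.20, 4.19)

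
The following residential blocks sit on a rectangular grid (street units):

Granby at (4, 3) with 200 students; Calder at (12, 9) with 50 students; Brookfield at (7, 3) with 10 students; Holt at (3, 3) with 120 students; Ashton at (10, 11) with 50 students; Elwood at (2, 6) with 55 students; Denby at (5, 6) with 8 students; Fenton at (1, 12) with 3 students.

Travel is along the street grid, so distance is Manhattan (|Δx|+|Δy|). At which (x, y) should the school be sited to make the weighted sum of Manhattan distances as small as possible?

(4, 3)

Manhattan distance separates: Σwᵢ(|x−xᵢ|+|y−yᵢ|) = Σwᵢ|x−xᵢ| + Σwᵢ|y−yᵢ|, so x and y are optimised independently as 1-D weighted medians.
Total weight W = 496; half = 248.
x-coordinate, sorted with cumulative weight:
  x=1 (Fenton, w=3) cum 3
  x=2 (Elwood, w=55) cum 58
  x=3 (Holt, w=120) cum 178
  x=4 (Granby, w=200) cum 378  ← median
  x=5 (Denby, w=8) cum 386
  x=7 (Brookfield, w=10) cum 396
  x=10 (Ashton, w=50) cum 446
  x=12 (Calder, w=50) cum 496
⇒ x* = 4
y-coordinate, sorted with cumulative weight:
  y=3 (Granby, w=200) cum 200
  y=3 (Brookfield, w=10) cum 210
  y=3 (Holt, w=120) cum 330  ← median
  y=6 (Elwood, w=55) cum 385
  y=6 (Denby, w=8) cum 393
  y=9 (Calder, w=50) cum 443
  y=11 (Ashton, w=50) cum 493
  y=12 (Fenton, w=3) cum 496
⇒ y* = 3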